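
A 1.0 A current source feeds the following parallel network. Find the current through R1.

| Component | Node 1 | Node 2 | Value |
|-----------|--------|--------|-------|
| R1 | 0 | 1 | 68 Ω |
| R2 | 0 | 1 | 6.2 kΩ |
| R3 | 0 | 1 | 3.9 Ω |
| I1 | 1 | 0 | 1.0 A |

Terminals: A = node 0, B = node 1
All resistors sit directly between nodes 0 and 1, so they are in parallel and share one voltage V; the full source current 1 A splits among them.
1/R_par = 1/68 + 1/6200 + 1/3.9 = 0.2713 S  =>  R_par = 3.686 Ω
V = I × R_par = 1 × 3.686 = 3.686 V
I_R1 = V/R1 = 3.686/68 = 0.05421 A

Final answer: 0.05421 A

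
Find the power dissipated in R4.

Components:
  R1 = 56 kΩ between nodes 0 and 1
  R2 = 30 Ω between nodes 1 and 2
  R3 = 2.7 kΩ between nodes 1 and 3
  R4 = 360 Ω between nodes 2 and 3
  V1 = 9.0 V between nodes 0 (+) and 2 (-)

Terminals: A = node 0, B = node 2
Nodal analysis, taking node 2 as the 0 V reference.
Source V1 fixes V_0 = 9 V.
KCL at each unknown node (sum of currents leaving = 0; resistances in Ω):
  Node 1: (V_1 - 9)/56000 + (V_1 - 0)/30 + (V_1 - V_3)/2700 = 0
  Node 3: (V_3 - V_1)/2700 + (V_3 - 0)/360 = 0
Collecting terms (coefficients in siemens):
  0.03372·V_1 - 0.0003704·V_3 = 0.0001607
  0.003148·V_3 - 0.0003704·V_1 = 0
Determinant D = (0.03372)(0.003148) - (-0.0003704)(-0.0003704) = 0.000106
V_1 = [(0.0001607)(0.003148) - (-0.0003704)(0)]/D = 0.004772 V
V_3 = [(0.03372)(0) - (0.0001607)(-0.0003704)]/D = 0.0005614 V
I_R4 = (V_2 - V_3)/R4 = (0 - 0.0005614)/360 = -0.00000156 A
P_R4 = I_R4² × R4 = (-0.00000156)² × 360 = 0.0000000008755 W

Final answer: 8.755e-10 W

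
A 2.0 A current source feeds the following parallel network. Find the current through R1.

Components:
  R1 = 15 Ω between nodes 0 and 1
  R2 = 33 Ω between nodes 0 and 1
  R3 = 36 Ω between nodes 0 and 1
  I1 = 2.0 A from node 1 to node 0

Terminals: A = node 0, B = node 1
All resistors sit directly between nodes 0 and 1, so they are in parallel and share one voltage V; the full source current 2 A splits among them.
1/R_par = 1/15 + 1/33 + 1/36 = 0.1247 S  =>  R_par = 8.016 Ω
V = I × R_par = 2 × 8.016 = 16.03 V
I_R1 = V/R1 = 16.03/15 = 1.069 A

Final answer: 1.069 A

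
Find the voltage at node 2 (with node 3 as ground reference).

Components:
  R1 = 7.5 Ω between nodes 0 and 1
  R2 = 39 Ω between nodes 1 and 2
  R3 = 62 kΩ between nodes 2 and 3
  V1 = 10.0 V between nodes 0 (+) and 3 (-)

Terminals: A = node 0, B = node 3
Nodal analysis, taking node 3 as the 0 V reference.
Source V1 fixes V_0 = 10 V.
KCL at each unknown node (sum of currents leaving = 0; resistances in Ω):
  Node 1: (V_1 - 10)/7.5 + (V_1 - V_2)/39 = 0
  Node 2: (V_2 - V_1)/39 + (V_2 - 0)/62000 = 0
Collecting terms (coefficients in siemens):
  0.159·V_1 - 0.02564·V_2 = 1.333
  0.02566·V_2 - 0.02564·V_1 = 0
Determinant D = (0.159)(0.02566) - (-0.02564)(-0.02564) = 0.003421
V_1 = [(1.333)(0.02566) - (-0.02564)(0)]/D = 9.999 V
V_2 = [(0.159)(0) - (1.333)(-0.02564)]/D = 9.993 V
The requested potential is V_2 = 9.993 V.

Final answer: V_2 = 9.993 V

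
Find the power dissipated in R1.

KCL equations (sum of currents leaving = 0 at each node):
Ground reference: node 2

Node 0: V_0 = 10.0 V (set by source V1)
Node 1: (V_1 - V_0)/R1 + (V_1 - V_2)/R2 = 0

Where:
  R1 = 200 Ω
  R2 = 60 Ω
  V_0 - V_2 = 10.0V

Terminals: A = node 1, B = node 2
Nodal analysis, taking node 2 as the 0 V reference.
Source V1 fixes V_0 = 10 V.
KCL at each unknown node (sum of currents leaving = 0; resistances in Ω):
  Node 1: (V_1 - 10)/200 + (V_1 - 0)/60 = 0
Collecting terms: 0.02167 × V_1 = 0.05  =>  V_1 = 2.308 V
I_R1 = (V_0 - V_1)/R1 = (10 - 2.308)/200 = 0.03846 A
P_R1 = I_R1² × R1 = (0.03846)² × 200 = 0.2959 W

Final answer: 0.2959 W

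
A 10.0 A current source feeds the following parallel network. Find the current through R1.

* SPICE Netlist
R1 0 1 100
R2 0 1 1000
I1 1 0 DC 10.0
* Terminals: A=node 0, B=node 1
All resistors sit directly between nodes 0 and 1, so they are in parallel and share one voltage V; the full source current 10 A splits among them.
1/R_par = 1/100 + 1/1000 = 0.011 S  =>  R_par = 90.91 Ω
V = I × R_par = 10 × 90.91 = 909.1 V
I_R1 = V/R1 = 909.1/100 = 9.091 A

Final answer: 9.091 A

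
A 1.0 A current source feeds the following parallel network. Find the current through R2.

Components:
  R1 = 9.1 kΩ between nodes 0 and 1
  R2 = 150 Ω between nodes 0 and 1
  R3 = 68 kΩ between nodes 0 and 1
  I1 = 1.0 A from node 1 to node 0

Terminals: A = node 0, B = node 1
All resistors sit directly between nodes 0 and 1, so they are in parallel and share one voltage V; the full source current 1 A splits among them.
1/R_par = 1/9100 + 1/150 + 1/68000 = 0.006791 S  =>  R_par = 147.2 Ω
V = I × R_par = 1 × 147.2 = 147.2 V
I_R2 = V/R2 = 147.2/150 = 0.9817 A

Final answer: 0.9817 A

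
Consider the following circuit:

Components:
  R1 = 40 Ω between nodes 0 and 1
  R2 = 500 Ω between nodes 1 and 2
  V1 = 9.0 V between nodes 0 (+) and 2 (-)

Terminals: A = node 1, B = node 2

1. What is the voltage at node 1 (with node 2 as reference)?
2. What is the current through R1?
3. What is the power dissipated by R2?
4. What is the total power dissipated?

Nodal analysis, taking node 2 as the 0 V reference.
Source V1 fixes V_0 = 9 V.
KCL at each unknown node (sum of currents leaving = 0; resistances in Ω):
  Node 1: (V_1 - 9)/40 + (V_1 - 0)/500 = 0
Collecting terms: 0.027 × V_1 = 0.225  =>  V_1 = 8.333 V
Part 1:
  Read off the nodal solution: V_1 = 8.333 V
Part 2:
  I_R1 = (V_0 - V_1)/R1 = (9 - 8.333)/40 = 0.01667 A
  Magnitude: I_R1 = 0.01667 A
Part 3:
  I_R2 = (V_1 - V_2)/R2 = (8.333 - 0)/500 = 0.01667 A
  P_R2 = I_R2² × R2 = (0.01667)² × 500 = 0.1389 W
Part 4:
  Power in each resistor, P = (ΔV)²/R:
    P_R1 = (9 - 8.333)²/40 = 0.01111 W
    P_R2 = (8.333 - 0)²/500 = 0.1389 W
  P_total = P_R1 + P_R2 = 0.15 W

Final answers:
1. V_1 = 8.333 V
2. I_R1 = 0.01667 A
3. P_R2 = 0.1389 W
4. P_total = 0.15 W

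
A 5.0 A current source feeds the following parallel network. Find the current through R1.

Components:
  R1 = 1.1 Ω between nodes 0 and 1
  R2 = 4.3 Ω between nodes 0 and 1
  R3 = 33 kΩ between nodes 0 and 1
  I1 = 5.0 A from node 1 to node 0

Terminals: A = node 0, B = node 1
All resistors sit directly between nodes 0 and 1, so they are in parallel and share one voltage V; the full source current 5 A splits among them.
1/R_par = 1/1.1 + 1/4.3 + 1/33000 = 1.142 S  =>  R_par = 0.8759 Ω
V = I × R_par = 5 × 0.8759 = 4.38 V
I_R1 = V/R1 = 4.38/1.1 = 3.981 A

Final answer: 3.981 A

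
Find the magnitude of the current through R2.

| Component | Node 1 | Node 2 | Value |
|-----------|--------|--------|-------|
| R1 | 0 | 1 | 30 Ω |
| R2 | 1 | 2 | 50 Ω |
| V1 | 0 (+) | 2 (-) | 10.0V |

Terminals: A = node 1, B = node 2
Nodal analysis, taking node 2 as the 0 V reference.
Source V1 fixes V_0 = 10 V.
KCL at each unknown node (sum of currents leaving = 0; resistances in Ω):
  Node 1: (V_1 - 10)/30 + (V_1 - 0)/50 = 0
Collecting terms: 0.05333 × V_1 = 0.3333  =>  V_1 = 6.25 V
I_R2 = (V_1 - V_2)/R2 = (6.25 - 0)/50 = 0.125 A
|I_R2| = 0.125 A

Final answer: |I_R2| = 0.125 A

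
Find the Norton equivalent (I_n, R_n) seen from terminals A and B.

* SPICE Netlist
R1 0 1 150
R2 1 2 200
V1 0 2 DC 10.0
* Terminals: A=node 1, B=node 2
Find the Thévenin equivalent first; then I_n = V_th/R_th and R_n = R_th.
Step 1 — V_th is the open-circuit voltage V_A - V_B (nothing connected across the terminals).
Nodal analysis, taking node 2 as the 0 V reference.
Source V1 fixes V_0 = 10 V.
KCL at each unknown node (sum of currents leaving = 0; resistances in Ω):
  Node 1: (V_1 - 10)/150 + (V_1 - 0)/200 = 0
Collecting terms: 0.01167 × V_1 = 0.06667  =>  V_1 = 5.714 V
V_th = V_1 - V_2 = 5.714 - 0 = 5.714 V
Step 2 — R_th: zero the source — replace V1 by a short circuit (node 2 merges into node 0) — and find the resistance seen between A (node 1) and B (node 0).
Reduce the network between node 1 (A) and node 0 (B) by series/parallel combination:
  Rp1 = R1 ‖ R2 (parallel, both between nodes 0 and 1) = 1/(1/150 + 1/200) = 85.71 Ω
R_th = 85.71 Ω
I_n = V_th/R_th = 5.714/85.71 = 0.06667 A, and R_n = R_th = 85.71 Ω

Final answer: I_n = 0.06667 A, R_n = 85.71 Ω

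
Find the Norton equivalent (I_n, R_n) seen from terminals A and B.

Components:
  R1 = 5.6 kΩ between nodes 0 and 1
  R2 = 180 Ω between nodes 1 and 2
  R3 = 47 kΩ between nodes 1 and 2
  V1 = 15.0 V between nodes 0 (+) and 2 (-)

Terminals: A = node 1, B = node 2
Find the Thévenin equivalent first; then I_n = V_th/R_th and R_n = R_th.
Step 1 — V_th is the open-circuit voltage V_A - V_B (nothing connected across the terminals).
Nodal analysis, taking node 2 as the 0 V reference.
Source V1 fixes V_0 = 15 V.
KCL at each unknown node (sum of currents leaving = 0; resistances in Ω):
  Node 1: (V_1 - 15)/5600 + (V_1 - 0)/180 + (V_1 - 0)/47000 = 0
Collecting terms: 0.005755 × V_1 = 0.002679  =>  V_1 = 0.4654 V
V_th = V_1 - V_2 = 0.4654 - 0 = 0.4654 V
Step 2 — R_th: zero the source — replace V1 by a short circuit (node 2 merges into node 0) — and find the resistance seen between A (node 1) and B (node 0).
Reduce the network between node 1 (A) and node 0 (B) by series/parallel combination:
  Rp1 = R1 ‖ R2 ‖ R3 (parallel, all between nodes 0 and 1) = 1/(1/5600 + 1/180 + 1/47000) = 173.7 Ω
R_th = 173.7 Ω
I_n = V_th/R_th = 0.4654/173.7 = 0.002679 A, and R_n = R_th = 173.7 Ω

Final answer: I_n = 0.002679 A, R_n = 173.7 Ω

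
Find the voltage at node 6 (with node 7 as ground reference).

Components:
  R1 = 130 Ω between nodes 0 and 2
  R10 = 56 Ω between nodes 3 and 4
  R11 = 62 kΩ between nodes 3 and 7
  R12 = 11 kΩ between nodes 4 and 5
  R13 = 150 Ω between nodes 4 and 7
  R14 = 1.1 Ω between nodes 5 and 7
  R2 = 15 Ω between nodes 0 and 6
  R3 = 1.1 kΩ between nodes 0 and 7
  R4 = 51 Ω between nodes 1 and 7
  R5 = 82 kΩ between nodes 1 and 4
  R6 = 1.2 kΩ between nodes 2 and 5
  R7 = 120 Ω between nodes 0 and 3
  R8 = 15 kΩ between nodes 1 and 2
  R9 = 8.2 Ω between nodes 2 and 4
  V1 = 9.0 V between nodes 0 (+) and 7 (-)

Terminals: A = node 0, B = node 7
Nodal analysis, taking node 7 as the 0 V reference.
Source V1 fixes V_0 = 9 V.
KCL at each unknown node (sum of currents leaving = 0; resistances in Ω):
  Node 1: (V_1 - 0)/51 + (V_1 - V_4)/82000 + (V_1 - V_2)/15000 = 0
  Node 2: (V_2 - 9)/130 + (V_2 - V_5)/1200 + (V_2 - V_1)/15000 + (V_2 - V_4)/8.2 = 0
  Node 3: (V_3 - 9)/120 + (V_3 - V_4)/56 + (V_3 - 0)/62000 = 0
  Node 4: (V_4 - V_1)/82000 + (V_4 - V_2)/8.2 + (V_4 - V_3)/56 + (V_4 - V_5)/11000 + (V_4 - 0)/150 = 0
  Node 5: (V_5 - V_2)/1200 + (V_5 - V_4)/11000 + (V_5 - 0)/1.1 = 0
  Node 6: (V_6 - 9)/15 = 0
Collecting terms (coefficients in siemens):
  0.01969·V_1 - 0.00006667·V_2 - 0.0000122·V_4 = 0
  0.1305·V_2 - 0.00006667·V_1 - 0.122·V_4 - 0.0008333·V_5 = 0.06923
  0.02621·V_3 - 0.01786·V_4 = 0.075
  0.1466·V_4 - 0.0000122·V_1 - 0.122·V_2 - 0.01786·V_3 - 0.00009091·V_5 = 0
  0.91·V_5 - 0.0008333·V_2 - 0.00009091·V_4 = 0
  0.06667·V_6 = 0.6
Solving these 6 simultaneous equations (Gaussian elimination) gives:
  V_1 = 0.02318 V, V_2 = 5.81 V, V_3 = 6.713 V, V_4 = 5.652 V
  V_5 = 0.005885 V, V_6 = 9 V
The requested potential is V_6 = 9 V.

Final answer: V_6 = 9 V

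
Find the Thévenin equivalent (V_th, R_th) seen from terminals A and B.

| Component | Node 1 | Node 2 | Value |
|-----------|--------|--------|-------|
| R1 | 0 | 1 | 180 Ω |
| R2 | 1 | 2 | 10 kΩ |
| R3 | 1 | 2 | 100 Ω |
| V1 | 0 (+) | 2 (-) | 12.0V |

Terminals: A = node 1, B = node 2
Step 1 — V_th is the open-circuit voltage V_A - V_B (nothing connected across the terminals).
Nodal analysis, taking node 2 as the 0 V reference.
Source V1 fixes V_0 = 12 V.
KCL at each unknown node (sum of currents leaving = 0; resistances in Ω):
  Node 1: (V_1 - 12)/180 + (V_1 - 0)/10000 + (V_1 - 0)/100 = 0
Collecting terms: 0.01566 × V_1 = 0.06667  =>  V_1 = 4.258 V
V_th = V_1 - V_2 = 4.258 - 0 = 4.258 V
Step 2 — R_th: zero the source — replace V1 by a short circuit (node 2 merges into node 0) — and find the resistance seen between A (node 1) and B (node 0).
Reduce the network between node 1 (A) and node 0 (B) by series/parallel combination:
  Rp1 = R1 ‖ R2 ‖ R3 (parallel, all between nodes 0 and 1) = 1/(1/180 + 1/10000 + 1/100) = 63.88 Ω
R_th = 63.88 Ω

Final answer: V_th = 4.258 V, R_th = 63.88 Ω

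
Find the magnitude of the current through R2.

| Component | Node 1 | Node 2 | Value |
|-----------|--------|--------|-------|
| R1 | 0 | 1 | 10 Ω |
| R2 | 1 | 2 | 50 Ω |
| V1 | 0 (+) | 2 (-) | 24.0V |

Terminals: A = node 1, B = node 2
Nodal analysis, taking node 2 as the 0 V reference.
Source V1 fixes V_0 = 24 V.
KCL at each unknown node (sum of currents leaving = 0; resistances in Ω):
  Node 1: (V_1 - 24)/10 + (V_1 - 0)/50 = 0
Collecting terms: 0.12 × V_1 = 2.4  =>  V_1 = 20 V
I_R2 = (V_1 - V_2)/R2 = (20 - 0)/50 = 0.4 A
|I_R2| = 0.4 A

Final answer: |I_R2| = 0.4 A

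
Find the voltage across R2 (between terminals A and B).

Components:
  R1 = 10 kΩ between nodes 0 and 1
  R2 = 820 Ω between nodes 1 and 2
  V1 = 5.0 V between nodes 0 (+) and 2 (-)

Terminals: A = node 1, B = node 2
R1 and R2 are in series across V1 (node 0 → node 1 → node 2), and the output A–B is taken across R2, so this is a voltage divider.
Series current: I = V1/(R1 + R2) = 5/(10000 + 820) = 5/10820 = 0.0004621 A
V_R2 = I × R2 = V1 × R2/(R1 + R2) = 5 × 820/10820 = 0.3789 V

Final answer: 0.3789 V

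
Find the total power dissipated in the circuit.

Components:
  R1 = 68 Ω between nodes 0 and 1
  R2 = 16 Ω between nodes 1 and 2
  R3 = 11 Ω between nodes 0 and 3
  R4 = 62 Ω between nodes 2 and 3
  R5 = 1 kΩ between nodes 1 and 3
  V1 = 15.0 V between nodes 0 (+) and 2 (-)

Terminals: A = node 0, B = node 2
Nodal analysis, taking node 2 as the 0 V reference.
Source V1 fixes V_0 = 15 V.
KCL at each unknown node (sum of currents leaving = 0; resistances in Ω):
  Node 1: (V_1 - 15)/68 + (V_1 - 0)/16 + (V_1 - V_3)/1000 = 0
  Node 3: (V_3 - 15)/11 + (V_3 - 0)/62 + (V_3 - V_1)/1000 = 0
Collecting terms (coefficients in siemens):
  0.07821·V_1 - 0.001·V_3 = 0.2206
  0.108·V_3 - 0.001·V_1 = 1.364
Determinant D = (0.07821)(0.108) - (-0.001)(-0.001) = 0.008448
V_1 = [(0.2206)(0.108) - (-0.001)(1.364)]/D = 2.982 V
V_3 = [(0.07821)(1.364) - (0.2206)(-0.001)]/D = 12.65 V
Power in each resistor, P = (ΔV)²/R:
  P_R1 = (15 - 2.982)²/68 = 2.124 W
  P_R2 = (2.982 - 0)²/16 = 0.5559 W
  P_R3 = (15 - 12.65)²/11 = 0.5023 W
  P_R4 = (0 - 12.65)²/62 = 2.581 W
  P_R5 = (2.982 - 12.65)²/1000 = 0.09345 W
P_total = P_R1 + P_R2 + P_R3 + P_R4 + P_R5 = 5.856 W

Final answer: 5.856 W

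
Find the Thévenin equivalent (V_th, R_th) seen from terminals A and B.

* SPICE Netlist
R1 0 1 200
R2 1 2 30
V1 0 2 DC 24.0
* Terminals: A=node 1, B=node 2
Step 1 — V_th is the open-circuit voltage V_A - V_B (nothing connected across the terminals).
Nodal analysis, taking node 2 as the 0 V reference.
Source V1 fixes V_0 = 24 V.
KCL at each unknown node (sum of currents leaving = 0; resistances in Ω):
  Node 1: (V_1 - 24)/200 + (V_1 - 0)/30 = 0
Collecting terms: 0.03833 × V_1 = 0.12  =>  V_1 = 3.13 V
V_th = V_1 - V_2 = 3.13 - 0 = 3.13 V
Step 2 — R_th: zero the source — replace V1 by a short circuit (node 2 merges into node 0) — and find the resistance seen between A (node 1) and B (node 0).
Reduce the network between node 1 (A) and node 0 (B) by series/parallel combination:
  Rp1 = R1 ‖ R2 (parallel, both between nodes 0 and 1) = 1/(1/200 + 1/30) = 26.09 Ω
R_th = 26.09 Ω

Final answer: V_th = 3.13 V, R_th = 26.09 Ω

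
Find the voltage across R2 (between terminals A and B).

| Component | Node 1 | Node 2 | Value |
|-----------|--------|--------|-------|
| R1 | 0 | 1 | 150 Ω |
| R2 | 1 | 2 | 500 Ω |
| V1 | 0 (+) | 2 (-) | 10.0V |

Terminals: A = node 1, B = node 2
R1 and R2 are in series across V1 (node 0 → node 1 → node 2), and the output A–B is taken across R2, so this is a voltage divider.
Series current: I = V1/(R1 + R2) = 10/(150 + 500) = 10/650 = 0.01538 A
V_R2 = I × R2 = V1 × R2/(R1 + R2) = 10 × 500/650 = 7.692 V

Final answer: 7.692 V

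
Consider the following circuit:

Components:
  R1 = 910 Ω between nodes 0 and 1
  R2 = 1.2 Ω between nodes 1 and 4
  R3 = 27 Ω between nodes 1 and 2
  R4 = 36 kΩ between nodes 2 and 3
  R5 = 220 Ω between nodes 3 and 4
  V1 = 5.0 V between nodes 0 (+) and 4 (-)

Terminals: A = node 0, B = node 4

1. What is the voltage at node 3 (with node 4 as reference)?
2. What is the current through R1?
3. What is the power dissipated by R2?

Nodal analysis, taking node 4 as the 0 V reference.
Source V1 fixes V_0 = 5 V.
KCL at each unknown node (sum of currents leaving = 0; resistances in Ω):
  Node 1: (V_1 - 5)/910 + (V_1 - 0)/1.2 + (V_1 - V_2)/27 = 0
  Node 2: (V_2 - V_1)/27 + (V_2 - V_3)/36000 = 0
  Node 3: (V_3 - V_2)/36000 + (V_3 - 0)/220 = 0
Collecting terms (coefficients in siemens):
  0.8715·V_1 - 0.03704·V_2 = 0.005495
  0.03706·V_2 - 0.03704·V_1 - 0.00002778·V_3 = 0
  0.004573·V_3 - 0.00002778·V_2 = 0
Solving these 3 simultaneous equations (Gaussian elimination) gives:
  V_1 = 0.006585 V, V_2 = 0.00658 V, V_3 = 0.00003996 V
Part 1:
  Read off the nodal solution: V_3 = 0.00003996 V
Part 2:
  I_R1 = (V_0 - V_1)/R1 = (5 - 0.006585)/910 = 0.005487 A
  Magnitude: I_R1 = 0.005487 A
Part 3:
  I_R2 = (V_1 - V_4)/R2 = (0.006585 - 0)/1.2 = 0.005487 A
  P_R2 = I_R2² × R2 = (0.005487)² × 1.2 = 0.00003613 W

Final answers:
1. V_3 = 3.996e-05 V
2. I_R1 = 0.005487 A
3. P_R2 = 3.613e-05 W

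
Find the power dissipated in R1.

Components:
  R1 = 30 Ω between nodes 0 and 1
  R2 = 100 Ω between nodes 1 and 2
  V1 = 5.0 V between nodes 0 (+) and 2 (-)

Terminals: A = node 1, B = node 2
Nodal analysis, taking node 2 as the 0 V reference.
Source V1 fixes V_0 = 5 V.
KCL at each unknown node (sum of currents leaving = 0; resistances in Ω):
  Node 1: (V_1 - 5)/30 + (V_1 - 0)/100 = 0
Collecting terms: 0.04333 × V_1 = 0.1667  =>  V_1 = 3.846 V
I_R1 = (V_0 - V_1)/R1 = (5 - 3.846)/30 = 0.03846 A
P_R1 = I_R1² × R1 = (0.03846)² × 30 = 0.04438 W

Final answer: 0.04438 W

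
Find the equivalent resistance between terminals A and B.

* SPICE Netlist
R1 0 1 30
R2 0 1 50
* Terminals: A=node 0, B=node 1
Reduce the network between node 0 (A) and node 1 (B) by series/parallel combination:
  Rp1 = R1 ‖ R2 (parallel, both between nodes 0 and 1) = 1/(1/30 + 1/50) = 18.75 Ω
R_eq = 18.75 Ω

Final answer: 18.75 Ω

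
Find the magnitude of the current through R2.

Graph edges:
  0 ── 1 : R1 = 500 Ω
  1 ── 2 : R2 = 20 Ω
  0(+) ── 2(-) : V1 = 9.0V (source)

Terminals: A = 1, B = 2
Nodal analysis, taking node 2 as the 0 V reference.
Source V1 fixes V_0 = 9 V.
KCL at each unknown node (sum of currents leaving = 0; resistances in Ω):
  Node 1: (V_1 - 9)/500 + (V_1 - 0)/20 = 0
Collecting terms: 0.052 × V_1 = 0.018  =>  V_1 = 0.3462 V
I_R2 = (V_1 - V_2)/R2 = (0.3462 - 0)/20 = 0.01731 A
|I_R2| = 0.01731 A

Final answer: |I_R2| = 0.01731 A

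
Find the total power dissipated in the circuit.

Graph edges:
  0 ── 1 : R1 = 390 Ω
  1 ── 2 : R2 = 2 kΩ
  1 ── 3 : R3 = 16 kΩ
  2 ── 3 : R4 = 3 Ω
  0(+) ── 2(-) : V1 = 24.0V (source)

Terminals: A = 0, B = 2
Nodal analysis, taking node 2 as the 0 V reference.
Source V1 fixes V_0 = 24 V.
KCL at each unknown node (sum of currents leaving = 0; resistances in Ω):
  Node 1: (V_1 - 24)/390 + (V_1 - 0)/2000 + (V_1 - V_3)/16000 = 0
  Node 3: (V_3 - V_1)/16000 + (V_3 - 0)/3 = 0
Collecting terms (coefficients in siemens):
  0.003127·V_1 - 0.0000625·V_3 = 0.06154
  0.3334·V_3 - 0.0000625·V_1 = 0
Determinant D = (0.003127)(0.3334) - (-0.0000625)(-0.0000625) = 0.001042
V_1 = [(0.06154)(0.3334) - (-0.0000625)(0)]/D = 19.68 V
V_3 = [(0.003127)(0) - (0.06154)(-0.0000625)]/D = 0.00369 V
Power in each resistor, P = (ΔV)²/R:
  P_R1 = (24 - 19.68)²/390 = 0.0478 W
  P_R2 = (19.68 - 0)²/2000 = 0.1937 W
  P_R3 = (19.68 - 0.00369)²/16000 = 0.0242 W
  P_R4 = (0 - 0.00369)²/3 = 0.000004538 W
P_total = P_R1 + P_R2 + P_R3 + P_R4 = 0.2657 W

Final answer: 0.2657 W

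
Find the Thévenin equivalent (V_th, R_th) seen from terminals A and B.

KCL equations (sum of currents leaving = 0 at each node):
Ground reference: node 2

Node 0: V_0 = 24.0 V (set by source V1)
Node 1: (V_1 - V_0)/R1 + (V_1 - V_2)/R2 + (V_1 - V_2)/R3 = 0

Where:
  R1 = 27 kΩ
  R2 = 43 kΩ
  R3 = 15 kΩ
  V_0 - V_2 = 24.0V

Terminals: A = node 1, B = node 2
Step 1 — V_th is the open-circuit voltage V_A - V_B (nothing connected across the terminals).
Nodal analysis, taking node 2 as the 0 V reference.
Source V1 fixes V_0 = 24 V.
KCL at each unknown node (sum of currents leaving = 0; resistances in Ω):
  Node 1: (V_1 - 24)/27000 + (V_1 - 0)/43000 + (V_1 - 0)/15000 = 0
Collecting terms: 0.000127 × V_1 = 0.0008889  =>  V_1 = 7.001 V
V_th = V_1 - V_2 = 7.001 - 0 = 7.001 V
Step 2 — R_th: zero the source — replace V1 by a short circuit (node 2 merges into node 0) — and find the resistance seen between A (node 1) and B (node 0).
Reduce the network between node 1 (A) and node 0 (B) by series/parallel combination:
  Rp1 = R1 ‖ R2 ‖ R3 (parallel, all between nodes 0 and 1) = 1/(1/27000 + 1/43000 + 1/15000) = 7877 Ω
R_th = 7.877 kΩ

Final answer: V_th = 7.001 V, R_th = 7.877 kΩ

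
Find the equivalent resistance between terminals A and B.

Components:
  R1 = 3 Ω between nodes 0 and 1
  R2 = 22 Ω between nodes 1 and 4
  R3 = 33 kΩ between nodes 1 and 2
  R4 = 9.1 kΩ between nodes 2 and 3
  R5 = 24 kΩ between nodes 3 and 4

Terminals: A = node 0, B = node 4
Reduce the network between node 0 (A) and node 4 (B) by series/parallel combination:
  Rs1 = R3 + R4 (series, joined only at node 2) = 33000 + 9100 = 42100 Ω
  Rs2 = R5 + Rs1 (series, joined only at node 3) = 24000 + 42100 = 66100 Ω
  Rp1 = R2 ‖ Rs2 (parallel, both between nodes 1 and 4) = 1/(1/22 + 1/66100) = 21.99 Ω
  Rs3 = R1 + Rp1 (series, joined only at node 1) = 3 + 21.99 = 24.99 Ω
R_eq = 24.99 Ω

Final answer: 24.99 Ω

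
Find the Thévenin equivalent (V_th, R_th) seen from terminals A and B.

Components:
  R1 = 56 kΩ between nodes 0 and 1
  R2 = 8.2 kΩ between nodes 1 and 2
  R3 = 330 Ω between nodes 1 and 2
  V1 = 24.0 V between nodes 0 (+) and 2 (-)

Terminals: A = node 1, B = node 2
Step 1 — V_th is the open-circuit voltage V_A - V_B (nothing connected across the terminals).
Nodal analysis, taking node 2 as the 0 V reference.
Source V1 fixes V_0 = 24 V.
KCL at each unknown node (sum of currents leaving = 0; resistances in Ω):
  Node 1: (V_1 - 24)/56000 + (V_1 - 0)/8200 + (V_1 - 0)/330 = 0
Collecting terms: 0.00317 × V_1 = 0.0004286  =>  V_1 = 0.1352 V
V_th = V_1 - V_2 = 0.1352 - 0 = 0.1352 V
Step 2 — R_th: zero the source — replace V1 by a short circuit (node 2 merges into node 0) — and find the resistance seen between A (node 1) and B (node 0).
Reduce the network between node 1 (A) and node 0 (B) by series/parallel combination:
  Rp1 = R1 ‖ R2 ‖ R3 (parallel, all between nodes 0 and 1) = 1/(1/56000 + 1/8200 + 1/330) = 315.4 Ω
R_th = 315.4 Ω

Final answer: V_th = 0.1352 V, R_th = 315.4 Ω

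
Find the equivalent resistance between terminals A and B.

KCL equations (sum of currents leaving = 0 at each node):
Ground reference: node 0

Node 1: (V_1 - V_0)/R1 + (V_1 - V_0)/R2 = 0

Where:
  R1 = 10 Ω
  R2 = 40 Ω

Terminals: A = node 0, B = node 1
Reduce the network between node 0 (A) and node 1 (B) by series/parallel combination:
  Rp1 = R1 ‖ R2 (parallel, both between nodes 0 and 1) = 1/(1/10 + 1/40) = 8 Ω
R_eq = 8 Ω

Final answer: 8 Ω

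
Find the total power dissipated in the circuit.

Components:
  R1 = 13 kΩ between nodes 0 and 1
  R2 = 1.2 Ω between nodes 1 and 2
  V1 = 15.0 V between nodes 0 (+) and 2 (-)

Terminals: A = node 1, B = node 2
Nodal analysis, taking node 2 as the 0 V reference.
Source V1 fixes V_0 = 15 V.
KCL at each unknown node (sum of currents leaving = 0; resistances in Ω):
  Node 1: (V_1 - 15)/13000 + (V_1 - 0)/1.2 = 0
Collecting terms: 0.8334 × V_1 = 0.001154  =>  V_1 = 0.001384 V
Power in each resistor, P = (ΔV)²/R:
  P_R1 = (15 - 0.001384)²/13000 = 0.0173 W
  P_R2 = (0.001384 - 0)²/1.2 = 0.000001597 W
P_total = P_R1 + P_R2 = 0.01731 W

Final answer: 0.01731 W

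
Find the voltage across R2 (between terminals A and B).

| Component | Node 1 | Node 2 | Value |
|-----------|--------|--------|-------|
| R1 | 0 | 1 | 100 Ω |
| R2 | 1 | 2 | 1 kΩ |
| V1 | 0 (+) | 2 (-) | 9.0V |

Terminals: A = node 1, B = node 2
R1 and R2 are in series across V1 (node 0 → node 1 → node 2), and the output A–B is taken across R2, so this is a voltage divider.
Series current: I = V1/(R1 + R2) = 9/(100 + 1000) = 9/1100 = 0.008182 A
V_R2 = I × R2 = V1 × R2/(R1 + R2) = 9 × 1000/1100 = 8.182 V

Final answer: 8.182 V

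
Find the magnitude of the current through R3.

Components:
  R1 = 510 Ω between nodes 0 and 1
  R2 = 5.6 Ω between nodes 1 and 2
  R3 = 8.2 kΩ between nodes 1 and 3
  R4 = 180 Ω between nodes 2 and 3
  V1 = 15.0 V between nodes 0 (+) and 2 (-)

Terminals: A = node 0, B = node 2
Nodal analysis, taking node 2 as the 0 V reference.
Source V1 fixes V_0 = 15 V.
KCL at each unknown node (sum of currents leaving = 0; resistances in Ω):
  Node 1: (V_1 - 15)/510 + (V_1 - 0)/5.6 + (V_1 - V_3)/8200 = 0
  Node 3: (V_3 - V_1)/8200 + (V_3 - 0)/180 = 0
Collecting terms (coefficients in siemens):
  0.1807·V_1 - 0.000122·V_3 = 0.02941
  0.005678·V_3 - 0.000122·V_1 = 0
Determinant D = (0.1807)(0.005678) - (-0.000122)(-0.000122) = 0.001026
V_1 = [(0.02941)(0.005678) - (-0.000122)(0)]/D = 0.1628 V
V_3 = [(0.1807)(0) - (0.02941)(-0.000122)]/D = 0.003497 V
I_R3 = (V_1 - V_3)/R3 = (0.1628 - 0.003497)/8200 = 0.00001943 A
|I_R3| = 0.00001943 A

Final answer: |I_R3| = 1.943e-05 A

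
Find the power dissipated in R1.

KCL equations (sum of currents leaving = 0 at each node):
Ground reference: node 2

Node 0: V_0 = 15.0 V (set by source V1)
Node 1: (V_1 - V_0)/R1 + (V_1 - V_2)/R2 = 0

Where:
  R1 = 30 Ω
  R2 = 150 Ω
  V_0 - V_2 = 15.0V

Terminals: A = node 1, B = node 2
Nodal analysis, taking node 2 as the 0 V reference.
Source V1 fixes V_0 = 15 V.
KCL at each unknown node (sum of currents leaving = 0; resistances in Ω):
  Node 1: (V_1 - 15)/30 + (V_1 - 0)/150 = 0
Collecting terms: 0.04 × V_1 = 0.5  =>  V_1 = 12.5 V
I_R1 = (V_0 - V_1)/R1 = (15 - 12.5)/30 = 0.08333 A
P_R1 = I_R1² × R1 = (0.08333)² × 30 = 0.2083 W

Final answer: 0.2083 W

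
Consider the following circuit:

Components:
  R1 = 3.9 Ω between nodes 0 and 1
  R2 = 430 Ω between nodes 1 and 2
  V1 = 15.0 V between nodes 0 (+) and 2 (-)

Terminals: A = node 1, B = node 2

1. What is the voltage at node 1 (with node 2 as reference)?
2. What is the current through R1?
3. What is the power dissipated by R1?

Nodal analysis, taking node 2 as the 0 V reference.
Source V1 fixes V_0 = 15 V.
KCL at each unknown node (sum of currents leaving = 0; resistances in Ω):
  Node 1: (V_1 - 15)/3.9 + (V_1 - 0)/430 = 0
Collecting terms: 0.2587 × V_1 = 3.846  =>  V_1 = 14.87 V
Part 1:
  Read off the nodal solution: V_1 = 14.87 V
Part 2:
  I_R1 = (V_0 - V_1)/R1 = (15 - 14.87)/3.9 = 0.03457 A
  Magnitude: I_R1 = 0.03457 A
Part 3:
  I_R1 = (V_0 - V_1)/R1 = (15 - 14.87)/3.9 = 0.03457 A
  P_R1 = I_R1² × R1 = (0.03457)² × 3.9 = 0.004661 W

Final answers:
1. V_1 = 14.87 V
2. I_R1 = 0.03457 A
3. P_R1 = 0.004661 W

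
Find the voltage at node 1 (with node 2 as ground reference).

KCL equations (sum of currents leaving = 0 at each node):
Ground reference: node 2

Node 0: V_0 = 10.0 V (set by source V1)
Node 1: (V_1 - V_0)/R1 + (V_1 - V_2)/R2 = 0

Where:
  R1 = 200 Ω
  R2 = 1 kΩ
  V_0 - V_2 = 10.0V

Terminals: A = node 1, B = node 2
Nodal analysis, taking node 2 as the 0 V reference.
Source V1 fixes V_0 = 10 V.
KCL at each unknown node (sum of currents leaving = 0; resistances in Ω):
  Node 1: (V_1 - 10)/200 + (V_1 - 0)/1000 = 0
Collecting terms: 0.006 × V_1 = 0.05  =>  V_1 = 8.333 V
The requested potential is V_1 = 8.333 V.

Final answer: V_1 = 8.333 V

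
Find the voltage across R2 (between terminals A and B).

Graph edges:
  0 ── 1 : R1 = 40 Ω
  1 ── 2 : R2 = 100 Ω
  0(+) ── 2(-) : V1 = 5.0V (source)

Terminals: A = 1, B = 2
R1 and R2 are in series across V1 (node 0 → node 1 → node 2), and the output A–B is taken across R2, so this is a voltage divider.
Series current: I = V1/(R1 + R2) = 5/(40 + 100) = 5/140 = 0.03571 A
V_R2 = I × R2 = V1 × R2/(R1 + R2) = 5 × 100/140 = 3.571 V

Final answer: 3.571 V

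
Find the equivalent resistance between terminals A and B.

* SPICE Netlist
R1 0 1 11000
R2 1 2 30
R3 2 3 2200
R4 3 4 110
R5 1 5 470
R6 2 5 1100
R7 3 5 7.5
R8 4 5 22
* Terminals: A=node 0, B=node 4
The network is not a plain series/parallel combination. Inject a 1 A test current into terminal A (node 0) and return it from terminal B (node 4); then R_eq = V_A / (1 A).
Nodal analysis, taking node 4 as the 0 V reference.
Current source I_test pushes 1 A into node 0 and draws it out of node 4.
KCL at each unknown node (sum of currents leaving = 0; resistances in Ω):
  Node 0: (V_0 - V_1)/11000 - 1 = 0
  Node 1: (V_1 - V_0)/11000 + (V_1 - V_2)/30 + (V_1 - V_5)/470 = 0
  Node 2: (V_2 - V_1)/30 + (V_2 - V_3)/2200 + (V_2 - V_5)/1100 = 0
  Node 3: (V_3 - V_2)/2200 + (V_3 - 0)/110 + (V_3 - V_5)/7.5 = 0
  Node 5: (V_5 - V_1)/470 + (V_5 - V_2)/1100 + (V_5 - V_3)/7.5 + (V_5 - 0)/22 = 0
Collecting terms (coefficients in siemens):
  0.00009091·V_0 - 0.00009091·V_1 = 1
  0.03555·V_1 - 0.00009091·V_0 - 0.03333·V_2 - 0.002128·V_5 = 0
  0.0347·V_2 - 0.03333·V_1 - 0.0004545·V_3 - 0.0009091·V_5 = 0
  0.1429·V_3 - 0.0004545·V_2 - 0.1333·V_5 = 0
  0.1818·V_5 - 0.002128·V_1 - 0.0009091·V_2 - 0.1333·V_3 = 0
Solving these 5 simultaneous equations (Gaussian elimination) gives:
  V_0 = 11310 V, V_1 = 309.2 V, V_2 = 297.8 V, V_3 = 18.1 V
  V_5 = 18.38 V
R_eq = V_0 / 1 A = 11310 Ω = 11.31 kΩ

Final answer: 11.31 kΩ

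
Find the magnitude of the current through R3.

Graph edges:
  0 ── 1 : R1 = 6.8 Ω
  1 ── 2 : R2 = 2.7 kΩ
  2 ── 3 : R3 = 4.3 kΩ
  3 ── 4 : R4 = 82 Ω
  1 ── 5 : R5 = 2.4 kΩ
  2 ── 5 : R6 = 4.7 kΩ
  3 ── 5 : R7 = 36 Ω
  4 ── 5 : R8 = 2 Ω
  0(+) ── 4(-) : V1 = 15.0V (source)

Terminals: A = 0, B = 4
Nodal analysis, taking node 4 as the 0 V reference.
Source V1 fixes V_0 = 15 V.
KCL at each unknown node (sum of currents leaving = 0; resistances in Ω):
  Node 1: (V_1 - 15)/6.8 + (V_1 - V_2)/2700 + (V_1 - V_5)/2400 = 0
  Node 2: (V_2 - V_1)/2700 + (V_2 - V_3)/4300 + (V_2 - V_5)/4700 = 0
  Node 3: (V_3 - V_2)/4300 + (V_3 - 0)/82 + (V_3 - V_5)/36 = 0
  Node 5: (V_5 - V_1)/2400 + (V_5 - V_2)/4700 + (V_5 - V_3)/36 + (V_5 - 0)/2 = 0
Collecting terms (coefficients in siemens):
  0.1478·V_1 - 0.0003704·V_2 - 0.0004167·V_5 = 2.206
  0.0008157·V_2 - 0.0003704·V_1 - 0.0002326·V_3 - 0.0002128·V_5 = 0
  0.04021·V_3 - 0.0002326·V_2 - 0.02778·V_5 = 0
  0.5284·V_5 - 0.0004167·V_1 - 0.0002128·V_2 - 0.02778·V_3 = 0
Solving these 4 simultaneous equations (Gaussian elimination) gives:
  V_1 = 14.94 V, V_2 = 6.801 V, V_3 = 0.05123 V, V_5 = 0.01721 V
I_R3 = (V_2 - V_3)/R3 = (6.801 - 0.05123)/4300 = 0.00157 A
|I_R3| = 0.00157 A

Final answer: |I_R3| = 0.00157 A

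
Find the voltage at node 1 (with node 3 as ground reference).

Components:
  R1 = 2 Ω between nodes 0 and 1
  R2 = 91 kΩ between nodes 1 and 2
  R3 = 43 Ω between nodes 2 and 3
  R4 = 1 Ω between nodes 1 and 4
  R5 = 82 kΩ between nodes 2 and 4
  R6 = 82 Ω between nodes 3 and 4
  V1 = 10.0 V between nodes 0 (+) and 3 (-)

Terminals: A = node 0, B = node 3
Nodal analysis, taking node 3 as the 0 V reference.
Source V1 fixes V_0 = 10 V.
KCL at each unknown node (sum of currents leaving = 0; resistances in Ω):
  Node 1: (V_1 - 10)/2 + (V_1 - V_2)/91000 + (V_1 - V_4)/1 = 0
  Node 2: (V_2 - V_1)/91000 + (V_2 - 0)/43 + (V_2 - V_4)/82000 = 0
  Node 4: (V_4 - V_1)/1 + (V_4 - V_2)/82000 + (V_4 - 0)/82 = 0
Collecting terms (coefficients in siemens):
  1.5·V_1 - 0.00001099·V_2 - 1·V_4 = 5
  0.02328·V_2 - 0.00001099·V_1 - 0.0000122·V_4 = 0
  1.012·V_4 - 1·V_1 - 0.0000122·V_2 = 0
Solving these 3 simultaneous equations (Gaussian elimination) gives:
  V_1 = 9.764 V, V_2 = 0.009663 V, V_4 = 9.647 V
The requested potential is V_1 = 9.764 V.

Final answer: V_1 = 9.764 V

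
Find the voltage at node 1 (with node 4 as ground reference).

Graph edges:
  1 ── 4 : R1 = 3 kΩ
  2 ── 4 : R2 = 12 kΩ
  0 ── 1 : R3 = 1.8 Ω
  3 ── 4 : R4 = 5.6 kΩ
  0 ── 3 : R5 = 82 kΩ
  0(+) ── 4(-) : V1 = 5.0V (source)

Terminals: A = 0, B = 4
Nodal analysis, taking node 4 as the 0 V reference.
Source V1 fixes V_0 = 5 V.
KCL at each unknown node (sum of currents leaving = 0; resistances in Ω):
  Node 1: (V_1 - 0)/3000 + (V_1 - 5)/1.8 = 0
  Node 2: (V_2 - 0)/12000 = 0
  Node 3: (V_3 - 0)/5600 + (V_3 - 5)/82000 = 0
Collecting terms (coefficients in siemens):
  0.5559·V_1 = 2.778
  0.00008333·V_2 = 0
  0.0001908·V_3 = 0.00006098
Solving these 3 simultaneous equations (Gaussian elimination) gives:
  V_1 = 4.997 V, V_2 = 0 V, V_3 = 0.3196 V
The requested potential is V_1 = 4.997 V.

Final answer: V_1 = 4.997 V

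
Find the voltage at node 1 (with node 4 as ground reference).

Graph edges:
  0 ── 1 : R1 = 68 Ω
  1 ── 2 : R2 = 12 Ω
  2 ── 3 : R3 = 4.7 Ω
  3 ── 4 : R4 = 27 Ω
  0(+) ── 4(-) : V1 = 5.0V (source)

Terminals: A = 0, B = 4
Nodal analysis, taking node 4 as the 0 V reference.
Source V1 fixes V_0 = 5 V.
KCL at each unknown node (sum of currents leaving = 0; resistances in Ω):
  Node 1: (V_1 - 5)/68 + (V_1 - V_2)/12 = 0
  Node 2: (V_2 - V_1)/12 + (V_2 - V_3)/4.7 = 0
  Node 3: (V_3 - V_2)/4.7 + (V_3 - 0)/27 = 0
Collecting terms (coefficients in siemens):
  0.09804·V_1 - 0.08333·V_2 = 0.07353
  0.2961·V_2 - 0.08333·V_1 - 0.2128·V_3 = 0
  0.2498·V_3 - 0.2128·V_2 = 0
Solving these 3 simultaneous equations (Gaussian elimination) gives:
  V_1 = 1.956 V, V_2 = 1.419 V, V_3 = 1.209 V
The requested potential is V_1 = 1.956 V.

Final answer: V_1 = 1.956 V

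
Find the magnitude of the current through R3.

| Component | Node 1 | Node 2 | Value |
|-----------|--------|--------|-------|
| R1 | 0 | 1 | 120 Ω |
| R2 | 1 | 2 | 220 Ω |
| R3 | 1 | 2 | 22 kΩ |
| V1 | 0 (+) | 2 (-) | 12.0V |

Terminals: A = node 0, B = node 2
Nodal analysis, taking node 2 as the 0 V reference.
Source V1 fixes V_0 = 12 V.
KCL at each unknown node (sum of currents leaving = 0; resistances in Ω):
  Node 1: (V_1 - 12)/120 + (V_1 - 0)/220 + (V_1 - 0)/22000 = 0
Collecting terms: 0.01292 × V_1 = 0.1  =>  V_1 = 7.737 V
I_R3 = (V_1 - V_2)/R3 = (7.737 - 0)/22000 = 0.0003517 A
|I_R3| = 0.0003517 A

Final answer: |I_R3| = 0.0003517 A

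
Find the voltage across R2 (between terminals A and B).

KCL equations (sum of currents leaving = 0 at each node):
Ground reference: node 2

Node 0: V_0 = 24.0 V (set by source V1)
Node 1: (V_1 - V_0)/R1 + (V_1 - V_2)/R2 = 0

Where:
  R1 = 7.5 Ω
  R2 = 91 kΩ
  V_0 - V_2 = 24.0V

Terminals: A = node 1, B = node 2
R1 and R2 are in series across V1 (node 0 → node 1 → node 2), and the output A–B is taken across R2, so this is a voltage divider.
Series current: I = V1/(R1 + R2) = 24/(7.5 + 91000) = 24/91010 = 0.0002637 A
V_R2 = I × R2 = V1 × R2/(R1 + R2) = 24 × 91000/91010 = 24 V

Final answer: 24 V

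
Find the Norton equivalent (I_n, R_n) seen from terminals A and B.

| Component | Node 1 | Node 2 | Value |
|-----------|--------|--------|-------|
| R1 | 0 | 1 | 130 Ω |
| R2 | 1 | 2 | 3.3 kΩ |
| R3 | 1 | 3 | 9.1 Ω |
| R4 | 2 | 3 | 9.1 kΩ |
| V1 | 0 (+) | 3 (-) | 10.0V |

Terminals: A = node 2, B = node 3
Find the Thévenin equivalent first; then I_n = V_th/R_th and R_n = R_th.
Step 1 — V_th is the open-circuit voltage V_A - V_B (nothing connected across the terminals).
Nodal analysis, taking node 3 as the 0 V reference.
Source V1 fixes V_0 = 10 V.
KCL at each unknown node (sum of currents leaving = 0; resistances in Ω):
  Node 1: (V_1 - 10)/130 + (V_1 - V_2)/3300 + (V_1 - 0)/9.1 = 0
  Node 2: (V_2 - V_1)/3300 + (V_2 - 0)/9100 = 0
Collecting terms (coefficients in siemens):
  0.1179·V_1 - 0.000303·V_2 = 0.07692
  0.0004129·V_2 - 0.000303·V_1 = 0
Determinant D = (0.1179)(0.0004129) - (-0.000303)(-0.000303) = 0.00004859
V_1 = [(0.07692)(0.0004129) - (-0.000303)(0)]/D = 0.6538 V
V_2 = [(0.1179)(0) - (0.07692)(-0.000303)]/D = 0.4798 V
V_th = V_2 - V_3 = 0.4798 - 0 = 0.4798 V
Step 2 — R_th: zero the source — replace V1 by a short circuit (node 3 merges into node 0) — and find the resistance seen between A (node 2) and B (node 0).
Reduce the network between node 2 (A) and node 0 (B) by series/parallel combination:
  Rp1 = R1 ‖ R3 (parallel, both between nodes 0 and 1) = 1/(1/130 + 1/9.1) = 8.505 Ω
  Rs1 = R2 + Rp1 (series, joined only at node 1) = 3300 + 8.505 = 3309 Ω
  Rp2 = R4 ‖ Rs1 (parallel, both between nodes 0 and 2) = 1/(1/9100 + 1/3309) = 2426 Ω
R_th = 2.426 kΩ
I_n = V_th/R_th = 0.4798/2426 = 0.0001977 A, and R_n = R_th = 2.426 kΩ

Final answer: I_n = 0.0001977 A, R_n = 2.426 kΩ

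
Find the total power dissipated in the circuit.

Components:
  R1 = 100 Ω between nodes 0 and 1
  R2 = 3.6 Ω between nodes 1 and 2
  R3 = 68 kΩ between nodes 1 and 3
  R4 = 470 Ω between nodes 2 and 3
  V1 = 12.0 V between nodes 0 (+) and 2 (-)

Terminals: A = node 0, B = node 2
Nodal analysis, taking node 2 as the 0 V reference.
Source V1 fixes V_0 = 12 V.
KCL at each unknown node (sum of currents leaving = 0; resistances in Ω):
  Node 1: (V_1 - 12)/100 + (V_1 - 0)/3.6 + (V_1 - V_3)/68000 = 0
  Node 3: (V_3 - V_1)/68000 + (V_3 - 0)/470 = 0
Collecting terms (coefficients in siemens):
  0.2878·V_1 - 0.00001471·V_3 = 0.12
  0.002142·V_3 - 0.00001471·V_1 = 0
Determinant D = (0.2878)(0.002142) - (-0.00001471)(-0.00001471) = 0.0006166
V_1 = [(0.12)(0.002142) - (-0.00001471)(0)]/D = 0.417 V
V_3 = [(0.2878)(0) - (0.12)(-0.00001471)]/D = 0.002862 V
Power in each resistor, P = (ΔV)²/R:
  P_R1 = (12 - 0.417)²/100 = 1.342 W
  P_R2 = (0.417 - 0)²/3.6 = 0.04829 W
  P_R3 = (0.417 - 0.002862)²/68000 = 0.000002522 W
  P_R4 = (0 - 0.002862)²/470 = 0.00000001743 W
P_total = P_R1 + P_R2 + P_R3 + P_R4 = 1.39 W

Final answer: 1.39 W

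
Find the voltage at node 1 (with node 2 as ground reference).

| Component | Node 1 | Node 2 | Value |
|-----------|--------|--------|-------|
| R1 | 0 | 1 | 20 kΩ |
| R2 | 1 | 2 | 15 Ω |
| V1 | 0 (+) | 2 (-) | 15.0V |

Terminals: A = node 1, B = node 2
Nodal analysis, taking node 2 as the 0 V reference.
Source V1 fixes V_0 = 15 V.
KCL at each unknown node (sum of currents leaving = 0; resistances in Ω):
  Node 1: (V_1 - 15)/20000 + (V_1 - 0)/15 = 0
Collecting terms: 0.06672 × V_1 = 0.00075  =>  V_1 = 0.01124 V
The requested potential is V_1 = 0.01124 V.

Final answer: V_1 = 0.01124 V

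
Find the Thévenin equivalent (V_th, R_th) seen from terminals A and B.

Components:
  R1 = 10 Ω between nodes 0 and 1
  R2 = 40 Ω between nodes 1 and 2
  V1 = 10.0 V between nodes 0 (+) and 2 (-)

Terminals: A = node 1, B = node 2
Step 1 — V_th is the open-circuit voltage V_A - V_B (nothing connected across the terminals).
Nodal analysis, taking node 2 as the 0 V reference.
Source V1 fixes V_0 = 10 V.
KCL at each unknown node (sum of currents leaving = 0; resistances in Ω):
  Node 1: (V_1 - 10)/10 + (V_1 - 0)/40 = 0
Collecting terms: 0.125 × V_1 = 1  =>  V_1 = 8 V
V_th = V_1 - V_2 = 8 - 0 = 8 V
Step 2 — R_th: zero the source — replace V1 by a short circuit (node 2 merges into node 0) — and find the resistance seen between A (node 1) and B (node 0).
Reduce the network between node 1 (A) and node 0 (B) by series/parallel combination:
  Rp1 = R1 ‖ R2 (parallel, both between nodes 0 and 1) = 1/(1/10 + 1/40) = 8 Ω
R_th = 8 Ω

Final answer: V_th = 8 V, R_th = 8 Ω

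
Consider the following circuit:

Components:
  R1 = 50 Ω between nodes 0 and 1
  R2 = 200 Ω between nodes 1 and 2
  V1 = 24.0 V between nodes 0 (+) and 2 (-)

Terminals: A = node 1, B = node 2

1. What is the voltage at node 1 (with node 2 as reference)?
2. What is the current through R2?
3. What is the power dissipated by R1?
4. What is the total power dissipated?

Nodal analysis, taking node 2 as the 0 V reference.
Source V1 fixes V_0 = 24 V.
KCL at each unknown node (sum of currents leaving = 0; resistances in Ω):
  Node 1: (V_1 - 24)/50 + (V_1 - 0)/200 = 0
Collecting terms: 0.025 × V_1 = 0.48  =>  V_1 = 19.2 V
Part 1:
  Read off the nodal solution: V_1 = 19.2 V
Part 2:
  I_R2 = (V_1 - V_2)/R2 = (19.2 - 0)/200 = 0.096 A
  Magnitude: I_R2 = 0.096 A
Part 3:
  I_R1 = (V_0 - V_1)/R1 = (24 - 19.2)/50 = 0.096 A
  P_R1 = I_R1² × R1 = (0.096)² × 50 = 0.4608 W
Part 4:
  Power in each resistor, P = (ΔV)²/R:
    P_R1 = (24 - 19.2)²/50 = 0.4608 W
    P_R2 = (19.2 - 0)²/200 = 1.843 W
  P_total = P_R1 + P_R2 = 2.304 W

Final answers:
1. V_1 = 19.2 V
2. I_R2 = 0.096 A
3. P_R1 = 0.4608 W
4. P_total = 2.304 W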